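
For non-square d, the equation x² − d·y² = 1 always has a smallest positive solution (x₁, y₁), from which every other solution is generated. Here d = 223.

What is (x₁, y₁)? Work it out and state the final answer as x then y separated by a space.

224 15

d=223: √d = [14; 1,13,1,28] (ℓ=4, even), read p_3/q_3
k=0  a_k=14  p_k/q_k = 14/1
k=1  a_k=1  p_k/q_k = 15/1
k=2  a_k=13  p_k/q_k = 209/14
k=3  a_k=1  p_k/q_k = 224/15
→ (224, 15).  Check: 224²=50176, 223·15²=50175, difference 1.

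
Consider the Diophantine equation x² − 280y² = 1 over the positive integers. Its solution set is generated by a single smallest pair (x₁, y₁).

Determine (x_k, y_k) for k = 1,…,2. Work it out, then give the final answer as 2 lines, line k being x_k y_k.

251 15
126001 7530

√280 = [16; 1,2,1,2,1,32, …], period ℓ=6 (even) → k=5
i=0: a=16 ⇒ p=16, q=1
…
i=4: a=2 ⇒ p=184, q=11
i=5: a=1 ⇒ p=251, q=15
→ (251, 15).  Check: 251²=63001, 280·15²=63000, difference 1.
k=2:  x_2 = 251·251+280·15·15 = 126001,  y_2 = 251·15+15·251 = 7530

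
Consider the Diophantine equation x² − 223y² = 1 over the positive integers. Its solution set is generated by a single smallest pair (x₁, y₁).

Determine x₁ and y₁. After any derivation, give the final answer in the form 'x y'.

224 15

√223 → a₀=14, period (1,13,1,28); ℓ=4 even so k=3
i=0: a=14 ⇒ p=14, q=1
…
i=2: a=13 ⇒ p=209, q=14
i=3: a=1 ⇒ p=224, q=15
(x₁, y₁) = (224, 15);  224² − 223·15² = 1 ✓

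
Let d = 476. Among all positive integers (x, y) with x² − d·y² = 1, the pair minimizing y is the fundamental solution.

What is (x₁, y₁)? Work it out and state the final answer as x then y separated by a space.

28799 1320

√476 = [21; 1,4,2,10,2,4,1,42, …], period ℓ=8 (even) → k=7
step 0: (21, 1)  from 21·(1,0) + (0,1)
…
step 2: (109, 5)  from 4·(22,1) + (21,1)
step 3: (240, 11)  from 2·(109,5) + (22,1)
step 4: (2509, 115)  from 10·(240,11) + (109,5)
step 5: (5258, 241)  from 2·(2509,115) + (240,11)
step 6: (23541, 1079)  from 4·(5258,241) + (2509,115)
step 7: (28799, 1320)  from 1·(23541,1079) + (5258,241)
→ (28799, 1320).  Check: 28799²=829382401, 476·1320²=829382400, difference 1.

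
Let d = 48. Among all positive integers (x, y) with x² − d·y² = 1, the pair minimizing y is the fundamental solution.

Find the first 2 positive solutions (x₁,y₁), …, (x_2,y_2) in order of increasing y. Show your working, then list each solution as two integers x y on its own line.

7 1
97 14

√48 → a₀=6, period (1,12); ℓ=2 even so k=1
i=0: a=6 ⇒ p=6, q=1
i=1: a=1 ⇒ p=7, q=1
(x₁, y₁) = (7, 1);  7² − 48·1² = 1 ✓
(x_2, y_2) = (7·7 + 48·1·1, 7·1 + 1·7) = (97, 14)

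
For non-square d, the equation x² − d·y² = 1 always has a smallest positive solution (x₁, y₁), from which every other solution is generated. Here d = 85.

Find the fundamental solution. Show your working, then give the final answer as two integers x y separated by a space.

285769 30996

d=85: √d = [9; 4,1,1,4,18] (ℓ=5, odd), read p_9/q_9
step 0: (9, 1)  from 9·(1,0) + (0,1)
step 1: (37, 4)  from 4·(9,1) + (1,0)
…
step 6: (27926, 3029)  from 4·(6887,747) + (378,41)
…
step 8: (62739, 6805)  from 1·(34813,3776) + (27926,3029)
step 9: (285769, 30996)  from 4·(62739,6805) + (34813,3776)
(x₁, y₁) = (285769, 30996);  285769² − 85·30996² = 1 ✓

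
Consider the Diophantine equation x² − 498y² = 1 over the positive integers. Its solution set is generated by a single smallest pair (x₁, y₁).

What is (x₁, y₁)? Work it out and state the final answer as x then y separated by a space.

179777 8056

√498 → a₀=22, period (3,6,22,6,3,44); ℓ=6 even so k=5
k=0  a_k=22  p_k/q_k = 22/1
k=1  a_k=3  p_k/q_k = 67/3
…
k=3  a_k=22  p_k/q_k = 9395/421
k=4  a_k=6  p_k/q_k = 56794/2545
k=5  a_k=3  p_k/q_k = 179777/8056
→ (179777, 8056).  Check: 179777²=32319769729, 498·8056²=32319769728, difference 1.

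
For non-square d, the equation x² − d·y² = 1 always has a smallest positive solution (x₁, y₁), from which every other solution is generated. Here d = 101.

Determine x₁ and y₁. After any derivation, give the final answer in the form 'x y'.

201 20

[10; 20] for √101; ℓ=1 ⇒ convergent index 1
i=0: a=10 ⇒ p=10, q=1
i=1: a=20 ⇒ p=201, q=20
fundamental: x₁=201, y₁=20  (since 40401 − 101·400 = 1)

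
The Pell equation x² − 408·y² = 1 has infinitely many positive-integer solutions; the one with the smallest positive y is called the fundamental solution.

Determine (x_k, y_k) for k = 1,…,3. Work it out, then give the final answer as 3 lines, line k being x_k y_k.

d=408: √d = [20; 5,40] (ℓ=2, even), read p_1/q_1
i=0: a=20 ⇒ p=20, q=1
i=1: a=5 ⇒ p=101, q=5
fundamental: x₁=101, y₁=5  (since 10201 − 408·25 = 1)
(x_2, y_2) = (101·101 + 408·5·5, 101·5 + 5·101) = (20401, 1010)
(x_3, y_3) = (101·20401 + 408·5·1010, 101·1010 + 5·20401) = (4120901, 204015)

101 5
20401 1010
4120901 204015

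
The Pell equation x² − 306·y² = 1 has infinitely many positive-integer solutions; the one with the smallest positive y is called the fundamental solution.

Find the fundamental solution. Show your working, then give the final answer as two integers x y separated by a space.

√306 → a₀=17, period (2,34); ℓ=2 even so k=1
step 0: (17, 1)  from 17·(1,0) + (0,1)
step 1: (35, 2)  from 2·(17,1) + (1,0)
fundamental: x₁=35, y₁=2  (since 1225 − 306·4 = 1)

35 2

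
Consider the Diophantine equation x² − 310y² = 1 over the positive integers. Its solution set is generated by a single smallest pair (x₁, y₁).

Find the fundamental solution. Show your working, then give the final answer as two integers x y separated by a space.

√310 = [17; 1,1,1,1,5,…,1,1,34, …], period ℓ=16 (even) → k=15
k=0  a_k=17  p_k/q_k = 17/1
k=1  a_k=1  p_k/q_k = 18/1
…
k=4  a_k=1  p_k/q_k = 88/5
k=5  a_k=5  p_k/q_k = 493/28
…
k=8  a_k=2  p_k/q_k = 5687/323
…
k=11  a_k=5  p_k/q_k = 152387/8655
k=12  a_k=1  p_k/q_k = 181315/10298
…
k=14  a_k=1  p_k/q_k = 515017/29251
k=15  a_k=1  p_k/q_k = 848719/48204
→ (848719, 48204).  Check: 848719²=720323940961, 310·48204²=720323940960, difference 1.

848719 48204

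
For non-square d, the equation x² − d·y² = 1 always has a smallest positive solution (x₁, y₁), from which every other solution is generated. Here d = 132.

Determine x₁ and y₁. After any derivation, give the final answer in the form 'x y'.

23 2

d=132: √d = [11; 2,22] (ℓ=2, even), read p_1/q_1
step 0: (11, 1)  from 11·(1,0) + (0,1)
step 1: (23, 2)  from 2·(11,1) + (1,0)
→ (23, 2).  Check: 23²=529, 132·2²=528, difference 1.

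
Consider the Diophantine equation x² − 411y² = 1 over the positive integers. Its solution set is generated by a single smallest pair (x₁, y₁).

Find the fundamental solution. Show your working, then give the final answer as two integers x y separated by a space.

49730 2453

d=411: √d = [20; 3,1,1,1,19,1,1,1,3,40] (ℓ=10, even), read p_9/q_9
i=0: a=20 ⇒ p=20, q=1
i=1: a=3 ⇒ p=61, q=3
…
i=3: a=1 ⇒ p=142, q=7
…
i=5: a=19 ⇒ p=4379, q=216
i=6: a=1 ⇒ p=4602, q=227
i=7: a=1 ⇒ p=8981, q=443
i=8: a=1 ⇒ p=13583, q=670
i=9: a=3 ⇒ p=49730, q=2453
→ (49730, 2453).  Check: 49730²=2473072900, 411·2453²=2473072899, difference 1.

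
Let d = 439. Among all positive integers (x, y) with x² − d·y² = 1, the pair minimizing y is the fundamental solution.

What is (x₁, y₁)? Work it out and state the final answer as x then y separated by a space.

d=439: √d = [20; 1,19,1,40] (ℓ=4, even), read p_3/q_3
step 0: (20, 1)  from 20·(1,0) + (0,1)
step 1: (21, 1)  from 1·(20,1) + (1,0)
step 2: (419, 20)  from 19·(21,1) + (20,1)
step 3: (440, 21)  from 1·(419,20) + (21,1)
(x₁, y₁) = (440, 21);  440² − 439·21² = 1 ✓

440 21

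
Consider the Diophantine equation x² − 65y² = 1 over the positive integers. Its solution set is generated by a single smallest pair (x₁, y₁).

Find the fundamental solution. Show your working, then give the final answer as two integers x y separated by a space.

129 16

√65 → a₀=8, period (16); ℓ=1 odd so k=1
step 0: (8, 1)  from 8·(1,0) + (0,1)
step 1: (129, 16)  from 16·(8,1) + (1,0)
fundamental: x₁=129, y₁=16  (since 16641 − 65·256 = 1)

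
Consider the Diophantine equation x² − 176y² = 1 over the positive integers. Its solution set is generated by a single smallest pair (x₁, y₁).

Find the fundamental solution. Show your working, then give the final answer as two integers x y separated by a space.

[13; 3,1,3,26] for √176; ℓ=4 ⇒ convergent index 3
step 0: (13, 1)  from 13·(1,0) + (0,1)
step 1: (40, 3)  from 3·(13,1) + (1,0)
step 2: (53, 4)  from 1·(40,3) + (13,1)
step 3: (199, 15)  from 3·(53,4) + (40,3)
→ (199, 15).  Check: 199²=39601, 176·15²=39600, difference 1.

199 15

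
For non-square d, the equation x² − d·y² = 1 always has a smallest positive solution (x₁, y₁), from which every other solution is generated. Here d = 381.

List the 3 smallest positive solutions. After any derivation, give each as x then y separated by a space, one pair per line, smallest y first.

d=381: √d = [19; 1,1,12,1,1,38] (ℓ=6, even), read p_5/q_5
i=0: a=19 ⇒ p=19, q=1
i=1: a=1 ⇒ p=20, q=1
i=2: a=1 ⇒ p=39, q=2
…
i=4: a=1 ⇒ p=527, q=27
i=5: a=1 ⇒ p=1015, q=52
fundamental: x₁=1015, y₁=52  (since 1030225 − 381·2704 = 1)
n=2: (1015,52)∘(1015,52) = (1015·1015+381·52·52, 1015·52+52·1015) = (2060449,105560)
n=3: (2060449,105560)∘(1015,52) = (1015·2060449+381·52·105560, 1015·105560+52·2060449) = (4182710455,214286748)

1015 52
2060449 105560
4182710455 214286748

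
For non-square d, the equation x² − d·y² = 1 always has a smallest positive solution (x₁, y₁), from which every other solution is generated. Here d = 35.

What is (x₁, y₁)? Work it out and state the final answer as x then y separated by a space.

6 1

√35 = [5; 1,10, …], period ℓ=2 (even) → k=1
k=0  a_k=5  p_k/q_k = 5/1
k=1  a_k=1  p_k/q_k = 6/1
(x₁, y₁) = (6, 1);  6² − 35·1² = 1 ✓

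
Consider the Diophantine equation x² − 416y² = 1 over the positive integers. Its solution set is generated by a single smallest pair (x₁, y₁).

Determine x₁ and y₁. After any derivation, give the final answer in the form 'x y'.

5201 255

√416 → a₀=20, period (2,1,1,9,1,1,2,40); ℓ=8 even so k=7
a_0=20:  p_0=20·1+0=20,  q_0=20·0+1=1
a_1=2:  p_1=2·20+1=41,  q_1=2·1+0=2
a_2=1:  p_2=1·41+20=61,  q_2=1·2+1=3
a_3=1:  p_3=1·61+41=102,  q_3=1·3+2=5
a_4=9:  p_4=9·102+61=979,  q_4=9·5+3=48
…
a_6=1:  p_6=1·1081+979=2060,  q_6=1·53+48=101
a_7=2:  p_7=2·2060+1081=5201,  q_7=2·101+53=255
(x₁, y₁) = (5201, 255);  5201² − 416·255² = 1 ✓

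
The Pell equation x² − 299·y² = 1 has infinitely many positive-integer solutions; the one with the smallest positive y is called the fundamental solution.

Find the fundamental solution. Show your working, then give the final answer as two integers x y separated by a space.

415 24

[17; 3,2,3,34] for √299; ℓ=4 ⇒ convergent index 3
i=0: a=17 ⇒ p=17, q=1
i=1: a=3 ⇒ p=52, q=3
i=2: a=2 ⇒ p=121, q=7
i=3: a=3 ⇒ p=415, q=24
fundamental: x₁=415, y₁=24  (since 172225 − 299·576 = 1)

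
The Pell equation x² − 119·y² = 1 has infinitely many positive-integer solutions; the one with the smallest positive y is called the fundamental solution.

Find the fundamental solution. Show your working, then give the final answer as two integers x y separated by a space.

√119 = [10; 1,9,1,20, …], period ℓ=4 (even) → k=3
step 0: (10, 1)  from 10·(1,0) + (0,1)
…
step 2: (109, 10)  from 9·(11,1) + (10,1)
step 3: (120, 11)  from 1·(109,10) + (11,1)
(x₁, y₁) = (120, 11);  120² − 119·11² = 1 ✓

120 11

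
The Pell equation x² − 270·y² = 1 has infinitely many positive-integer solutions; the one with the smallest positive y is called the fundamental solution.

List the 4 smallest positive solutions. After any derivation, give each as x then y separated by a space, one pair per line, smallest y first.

[16; 2,3,6,3,2,32] for √270; ℓ=6 ⇒ convergent index 5
a_0=16:  p_0=16·1+0=16,  q_0=16·0+1=1
a_1=2:  p_1=2·16+1=33,  q_1=2·1+0=2
…
a_3=6:  p_3=6·115+33=723,  q_3=6·7+2=44
a_4=3:  p_4=3·723+115=2284,  q_4=3·44+7=139
a_5=2:  p_5=2·2284+723=5291,  q_5=2·139+44=322
fundamental: x₁=5291, y₁=322  (since 27994681 − 270·103684 = 1)
(5291+322√270)^2 = 55989361 + 3407404√270
(5291+322√270)^3 = 592479412811 + 36057148806√270
(5291+322√270)^4 = 6269617090376641 + 381556745257688√270

5291 322
55989361 3407404
592479412811 36057148806
6269617090376641 381556745257688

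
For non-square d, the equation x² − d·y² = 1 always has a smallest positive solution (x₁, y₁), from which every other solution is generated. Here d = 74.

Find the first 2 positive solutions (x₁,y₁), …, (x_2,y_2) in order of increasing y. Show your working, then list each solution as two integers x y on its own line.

d=74: √d = [8; 1,1,1,1,16] (ℓ=5, odd), read p_9/q_9
a_0=8:  p_0=8·1+0=8,  q_0=8·0+1=1
…
a_7=1:  p_7=1·757+714=1471,  q_7=1·88+83=171
a_8=1:  p_8=1·1471+757=2228,  q_8=1·171+88=259
a_9=1:  p_9=1·2228+1471=3699,  q_9=1·259+171=430
→ (3699, 430).  Check: 3699²=13682601, 74·430²=13682600, difference 1.
k=2:  x_2 = 3699·3699+74·430·430 = 27365201,  y_2 = 3699·430+430·3699 = 3181140

3699 430
27365201 3181140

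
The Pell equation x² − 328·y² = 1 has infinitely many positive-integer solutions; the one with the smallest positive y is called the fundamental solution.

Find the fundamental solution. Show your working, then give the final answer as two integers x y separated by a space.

163 9

d=328: √d = [18; 9,36] (ℓ=2, even), read p_1/q_1
k=0  a_k=18  p_k/q_k = 18/1
k=1  a_k=9  p_k/q_k = 163/9
fundamental: x₁=163, y₁=9  (since 26569 − 328·81 = 1)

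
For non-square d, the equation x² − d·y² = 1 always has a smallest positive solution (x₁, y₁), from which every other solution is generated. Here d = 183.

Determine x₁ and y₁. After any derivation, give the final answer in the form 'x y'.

[13; 1,1,8,1,1,26] for √183; ℓ=6 ⇒ convergent index 5
k=0  a_k=13  p_k/q_k = 13/1
k=1  a_k=1  p_k/q_k = 14/1
…
k=3  a_k=8  p_k/q_k = 230/17
k=4  a_k=1  p_k/q_k = 257/19
k=5  a_k=1  p_k/q_k = 487/36
fundamental: x₁=487, y₁=36  (since 237169 − 183·1296 = 1)

487 36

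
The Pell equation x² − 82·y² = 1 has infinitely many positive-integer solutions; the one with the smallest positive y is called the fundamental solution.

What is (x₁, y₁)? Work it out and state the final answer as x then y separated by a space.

163 18

[9; 18] for √82; ℓ=1 ⇒ convergent index 1
step 0: (9, 1)  from 9·(1,0) + (0,1)
step 1: (163, 18)  from 18·(9,1) + (1,0)
→ (163, 18).  Check: 163²=26569, 82·18²=26568, difference 1.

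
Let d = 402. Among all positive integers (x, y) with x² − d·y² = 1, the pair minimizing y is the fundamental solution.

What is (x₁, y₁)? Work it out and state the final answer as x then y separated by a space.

√402 = [20; 20,40, …], period ℓ=2 (even) → k=1
i=0: a=20 ⇒ p=20, q=1
i=1: a=20 ⇒ p=401, q=20
(x₁, y₁) = (401, 20);  401² − 402·20² = 1 ✓

401 20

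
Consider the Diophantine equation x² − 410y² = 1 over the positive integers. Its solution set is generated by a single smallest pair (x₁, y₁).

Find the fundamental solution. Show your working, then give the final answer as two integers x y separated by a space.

[20; 4,40] for √410; ℓ=2 ⇒ convergent index 1
step 0: (20, 1)  from 20·(1,0) + (0,1)
step 1: (81, 4)  from 4·(20,1) + (1,0)
→ (81, 4).  Check: 81²=6561, 410·4²=6560, difference 1.

81 4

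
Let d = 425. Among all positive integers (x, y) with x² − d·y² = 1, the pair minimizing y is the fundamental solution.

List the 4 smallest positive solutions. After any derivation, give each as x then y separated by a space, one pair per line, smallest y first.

143649 6968
41270070401 2001892464
11856808685922849 575139701115304
3406437421806992601601 165236485849022716128

√425 → a₀=20, period (1,1,1,1,1,1,40); ℓ=7 odd so k=13
a_0=20:  p_0=20·1+0=20,  q_0=20·0+1=1
a_1=1:  p_1=1·20+1=21,  q_1=1·1+0=1
a_2=1:  p_2=1·21+20=41,  q_2=1·1+1=2
…
a_4=1:  p_4=1·62+41=103,  q_4=1·3+2=5
…
a_6=1:  p_6=1·165+103=268,  q_6=1·8+5=13
…
a_9=1:  p_9=1·11153+10885=22038,  q_9=1·541+528=1069
…
a_12=1:  p_12=1·55229+33191=88420,  q_12=1·2679+1610=4289
a_13=1:  p_13=1·88420+55229=143649,  q_13=1·4289+2679=6968
(x₁, y₁) = (143649, 6968);  143649² − 425·6968² = 1 ✓
(x_2, y_2) = (143649·143649 + 425·6968·6968, 143649·6968 + 6968·143649) = (41270070401, 2001892464)
(x_3, y_3) = (143649·41270070401 + 425·6968·2001892464, 143649·2001892464 + 6968·41270070401) = (11856808685922849, 575139701115304)
(x_4, y_4) = (143649·11856808685922849 + 425·6968·575139701115304, 143649·575139701115304 + 6968·11856808685922849) = (3406437421806992601601, 165236485849022716128)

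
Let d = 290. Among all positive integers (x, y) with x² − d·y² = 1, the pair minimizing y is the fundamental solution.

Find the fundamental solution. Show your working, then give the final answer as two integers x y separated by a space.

[17; 34] for √290; ℓ=1 ⇒ convergent index 1
i=0: a=17 ⇒ p=17, q=1
i=1: a=34 ⇒ p=579, q=34
(x₁, y₁) = (579, 34);  579² − 290·34² = 1 ✓

579 34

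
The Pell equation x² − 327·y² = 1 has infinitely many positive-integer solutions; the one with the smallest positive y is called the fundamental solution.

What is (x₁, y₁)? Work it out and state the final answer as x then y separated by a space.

217 12

[18; 12,36] for √327; ℓ=2 ⇒ convergent index 1
k=0  a_k=18  p_k/q_k = 18/1
k=1  a_k=12  p_k/q_k = 217/12
→ (217, 12).  Check: 217²=47089, 327·12²=47088, difference 1.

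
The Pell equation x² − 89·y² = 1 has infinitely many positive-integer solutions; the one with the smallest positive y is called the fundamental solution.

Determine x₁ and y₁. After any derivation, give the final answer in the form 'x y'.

[9; 2,3,3,2,18] for √89; ℓ=5 ⇒ convergent index 9
k=0  a_k=9  p_k/q_k = 9/1
…
k=2  a_k=3  p_k/q_k = 66/7
k=3  a_k=3  p_k/q_k = 217/23
…
k=5  a_k=18  p_k/q_k = 9217/977
k=6  a_k=2  p_k/q_k = 18934/2007
k=7  a_k=3  p_k/q_k = 66019/6998
k=8  a_k=3  p_k/q_k = 216991/23001
k=9  a_k=2  p_k/q_k = 500001/53000
(x₁, y₁) = (500001, 53000);  500001² − 89·53000² = 1 ✓

500001 53000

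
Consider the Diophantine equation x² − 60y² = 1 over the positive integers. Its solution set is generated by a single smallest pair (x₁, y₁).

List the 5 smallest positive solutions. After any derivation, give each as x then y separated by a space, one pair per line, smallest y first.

31 4
1921 248
119071 15372
7380481 952816
457470751 59059220

[7; 1,2,1,14] for √60; ℓ=4 ⇒ convergent index 3
a_0=7:  p_0=7·1+0=7,  q_0=7·0+1=1
a_1=1:  p_1=1·7+1=8,  q_1=1·1+0=1
a_2=2:  p_2=2·8+7=23,  q_2=2·1+1=3
a_3=1:  p_3=1·23+8=31,  q_3=1·3+1=4
fundamental: x₁=31, y₁=4  (since 961 − 60·16 = 1)
(31+4√60)^2 = 1921 + 248√60
(31+4√60)^3 = 119071 + 15372√60
(31+4√60)^4 = 7380481 + 952816√60
(31+4√60)^5 = 457470751 + 59059220√60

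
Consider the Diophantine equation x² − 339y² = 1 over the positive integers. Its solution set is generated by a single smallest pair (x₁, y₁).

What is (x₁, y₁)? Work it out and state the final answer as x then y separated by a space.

97970 5321

√339 = [18; 2,2,2,1,17,1,2,2,2,36, …], period ℓ=10 (even) → k=9
k=0  a_k=18  p_k/q_k = 18/1
…
k=2  a_k=2  p_k/q_k = 92/5
…
k=4  a_k=1  p_k/q_k = 313/17
k=5  a_k=17  p_k/q_k = 5542/301
k=6  a_k=1  p_k/q_k = 5855/318
k=7  a_k=2  p_k/q_k = 17252/937
k=8  a_k=2  p_k/q_k = 40359/2192
k=9  a_k=2  p_k/q_k = 97970/5321
(x₁, y₁) = (97970, 5321);  97970² − 339·5321² = 1 ✓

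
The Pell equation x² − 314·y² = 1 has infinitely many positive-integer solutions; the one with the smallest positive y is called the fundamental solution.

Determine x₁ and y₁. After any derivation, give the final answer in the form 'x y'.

392499 22150

d=314: √d = [17; 1,2,1,1,2,1,34] (ℓ=7, odd), read p_13/q_13
step 0: (17, 1)  from 17·(1,0) + (0,1)
step 1: (18, 1)  from 1·(17,1) + (1,0)
…
step 3: (71, 4)  from 1·(53,3) + (18,1)
step 4: (124, 7)  from 1·(71,4) + (53,3)
…
step 6: (443, 25)  from 1·(319,18) + (124,7)
step 7: (15381, 868)  from 34·(443,25) + (319,18)
…
step 9: (47029, 2654)  from 2·(15824,893) + (15381,868)
…
step 12: (282617, 15949)  from 2·(109882,6201) + (62853,3547)
step 13: (392499, 22150)  from 1·(282617,15949) + (109882,6201)
(x₁, y₁) = (392499, 22150);  392499² − 314·22150² = 1 ✓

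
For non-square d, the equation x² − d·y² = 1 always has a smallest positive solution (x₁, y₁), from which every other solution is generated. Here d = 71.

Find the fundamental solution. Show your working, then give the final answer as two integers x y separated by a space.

3480 413

√71 = [8; 2,2,1,7,1,2,2,16, …], period ℓ=8 (even) → k=7
a_0=8:  p_0=8·1+0=8,  q_0=8·0+1=1
…
a_2=2:  p_2=2·17+8=42,  q_2=2·2+1=5
a_3=1:  p_3=1·42+17=59,  q_3=1·5+2=7
…
a_5=1:  p_5=1·455+59=514,  q_5=1·54+7=61
a_6=2:  p_6=2·514+455=1483,  q_6=2·61+54=176
a_7=2:  p_7=2·1483+514=3480,  q_7=2·176+61=413
fundamental: x₁=3480, y₁=413  (since 12110400 − 71·170569 = 1)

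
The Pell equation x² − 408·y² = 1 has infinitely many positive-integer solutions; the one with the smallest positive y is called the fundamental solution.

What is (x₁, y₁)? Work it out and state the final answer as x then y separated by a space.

101 5

√408 → a₀=20, period (5,40); ℓ=2 even so k=1
a_0=20:  p_0=20·1+0=20,  q_0=20·0+1=1
a_1=5:  p_1=5·20+1=101,  q_1=5·1+0=5
fundamental: x₁=101, y₁=5  (since 10201 − 408·25 = 1)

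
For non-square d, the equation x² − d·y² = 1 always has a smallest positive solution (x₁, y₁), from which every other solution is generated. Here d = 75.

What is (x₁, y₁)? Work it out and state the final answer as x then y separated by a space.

26 3

√75 → a₀=8, period (1,1,1,16); ℓ=4 even so k=3
i=0: a=8 ⇒ p=8, q=1
…
i=2: a=1 ⇒ p=17, q=2
i=3: a=1 ⇒ p=26, q=3
(x₁, y₁) = (26, 3);  26² − 75·3² = 1 ✓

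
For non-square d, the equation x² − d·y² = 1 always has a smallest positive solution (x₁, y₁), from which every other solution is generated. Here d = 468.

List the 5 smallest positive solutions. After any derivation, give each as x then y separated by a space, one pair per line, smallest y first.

√468 → a₀=21, period (1,1,1,2,1,1,1,42); ℓ=8 even so k=7
k=0  a_k=21  p_k/q_k = 21/1
…
k=2  a_k=1  p_k/q_k = 43/2
k=3  a_k=1  p_k/q_k = 65/3
k=4  a_k=2  p_k/q_k = 173/8
k=5  a_k=1  p_k/q_k = 238/11
k=6  a_k=1  p_k/q_k = 411/19
k=7  a_k=1  p_k/q_k = 649/30
→ (649, 30).  Check: 649²=421201, 468·30²=421200, difference 1.
n=2: (649,30)∘(649,30) = (649·649+468·30·30, 649·30+30·649) = (842401,38940)
n=3: (842401,38940)∘(649,30) = (649·842401+468·30·38940, 649·38940+30·842401) = (1093435849,50544090)
n=4: (1093435849,50544090)∘(649,30) = (649·1093435849+468·30·50544090, 649·50544090+30·1093435849) = (1419278889601,65606189880)
n=5: (1419278889601,65606189880)∘(649,30) = (649·1419278889601+468·30·65606189880, 649·65606189880+30·1419278889601) = (1842222905266249,85156783920150)

649 30
842401 38940
1093435849 50544090
1419278889601 65606189880
1842222905266249 85156783920150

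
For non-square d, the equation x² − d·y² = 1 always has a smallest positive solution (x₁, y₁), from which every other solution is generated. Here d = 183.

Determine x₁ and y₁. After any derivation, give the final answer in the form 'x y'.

√183 = [13; 1,1,8,1,1,26, …], period ℓ=6 (even) → k=5
k=0  a_k=13  p_k/q_k = 13/1
…
k=4  a_k=1  p_k/q_k = 257/19
k=5  a_k=1  p_k/q_k = 487/36
(x₁, y₁) = (487, 36);  487² − 183·36² = 1 ✓

487 36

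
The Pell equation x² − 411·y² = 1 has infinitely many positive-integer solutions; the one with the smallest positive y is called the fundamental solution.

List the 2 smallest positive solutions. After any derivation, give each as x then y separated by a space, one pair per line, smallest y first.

49730 2453
4946145799 243975380

d=411: √d = [20; 3,1,1,1,19,1,1,1,3,40] (ℓ=10, even), read p_9/q_9
a_0=20:  p_0=20·1+0=20,  q_0=20·0+1=1
…
a_2=1:  p_2=1·61+20=81,  q_2=1·3+1=4
a_3=1:  p_3=1·81+61=142,  q_3=1·4+3=7
a_4=1:  p_4=1·142+81=223,  q_4=1·7+4=11
a_5=19:  p_5=19·223+142=4379,  q_5=19·11+7=216
a_6=1:  p_6=1·4379+223=4602,  q_6=1·216+11=227
…
a_8=1:  p_8=1·8981+4602=13583,  q_8=1·443+227=670
a_9=3:  p_9=3·13583+8981=49730,  q_9=3·670+443=2453
→ (49730, 2453).  Check: 49730²=2473072900, 411·2453²=2473072899, difference 1.
k=2:  x_2 = 49730·49730+411·2453·2453 = 4946145799,  y_2 = 49730·2453+2453·49730 = 243975380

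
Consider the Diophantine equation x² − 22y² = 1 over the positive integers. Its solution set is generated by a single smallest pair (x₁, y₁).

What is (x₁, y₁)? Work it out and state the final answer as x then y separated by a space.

197 42

[4; 1,2,4,2,1,8] for √22; ℓ=6 ⇒ convergent index 5
i=0: a=4 ⇒ p=4, q=1
i=1: a=1 ⇒ p=5, q=1
…
i=3: a=4 ⇒ p=61, q=13
i=4: a=2 ⇒ p=136, q=29
i=5: a=1 ⇒ p=197, q=42
(x₁, y₁) = (197, 42);  197² − 22·42² = 1 ✓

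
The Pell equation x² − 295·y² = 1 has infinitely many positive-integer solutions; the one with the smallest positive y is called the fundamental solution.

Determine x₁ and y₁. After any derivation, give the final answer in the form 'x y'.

[17; 5,1,2,3,2,6,2,3,2,1,5,34] for √295; ℓ=12 ⇒ convergent index 11
a_0=17:  p_0=17·1+0=17,  q_0=17·0+1=1
a_1=5:  p_1=5·17+1=86,  q_1=5·1+0=5
a_2=1:  p_2=1·86+17=103,  q_2=1·5+1=6
a_3=2:  p_3=2·103+86=292,  q_3=2·6+5=17
a_4=3:  p_4=3·292+103=979,  q_4=3·17+6=57
a_5=2:  p_5=2·979+292=2250,  q_5=2·57+17=131
a_6=6:  p_6=6·2250+979=14479,  q_6=6·131+57=843
a_7=2:  p_7=2·14479+2250=31208,  q_7=2·843+131=1817
…
a_9=2:  p_9=2·108103+31208=247414,  q_9=2·6294+1817=14405
a_10=1:  p_10=1·247414+108103=355517,  q_10=1·14405+6294=20699
a_11=5:  p_11=5·355517+247414=2024999,  q_11=5·20699+14405=117900
(x₁, y₁) = (2024999, 117900);  2024999² − 295·117900² = 1 ✓

2024999 117900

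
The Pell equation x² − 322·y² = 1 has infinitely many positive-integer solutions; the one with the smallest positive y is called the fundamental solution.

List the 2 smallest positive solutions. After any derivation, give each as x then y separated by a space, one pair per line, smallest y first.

[17; 1,16,1,34] for √322; ℓ=4 ⇒ convergent index 3
step 0: (17, 1)  from 17·(1,0) + (0,1)
step 1: (18, 1)  from 1·(17,1) + (1,0)
step 2: (305, 17)  from 16·(18,1) + (17,1)
step 3: (323, 18)  from 1·(305,17) + (18,1)
(x₁, y₁) = (323, 18);  323² − 322·18² = 1 ✓
(x_2, y_2) = (323·323 + 322·18·18, 323·18 + 18·323) = (208657, 11628)

323 18
208657 11628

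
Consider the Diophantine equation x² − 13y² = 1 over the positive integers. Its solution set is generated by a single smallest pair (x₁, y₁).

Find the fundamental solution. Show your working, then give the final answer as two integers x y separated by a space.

649 180

d=13: √d = [3; 1,1,1,1,6] (ℓ=5, odd), read p_9/q_9
i=0: a=3 ⇒ p=3, q=1
…
i=2: a=1 ⇒ p=7, q=2
…
i=6: a=1 ⇒ p=137, q=38
i=7: a=1 ⇒ p=256, q=71
i=8: a=1 ⇒ p=393, q=109
i=9: a=1 ⇒ p=649, q=180
(x₁, y₁) = (649, 180);  649² − 13·180² = 1 ✓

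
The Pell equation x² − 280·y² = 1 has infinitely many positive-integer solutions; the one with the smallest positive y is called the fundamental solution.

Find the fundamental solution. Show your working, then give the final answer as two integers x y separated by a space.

251 15

√280 = [16; 1,2,1,2,1,32, …], period ℓ=6 (even) → k=5
a_0=16:  p_0=16·1+0=16,  q_0=16·0+1=1
a_1=1:  p_1=1·16+1=17,  q_1=1·1+0=1
…
a_3=1:  p_3=1·50+17=67,  q_3=1·3+1=4
a_4=2:  p_4=2·67+50=184,  q_4=2·4+3=11
a_5=1:  p_5=1·184+67=251,  q_5=1·11+4=15
→ (251, 15).  Check: 251²=63001, 280·15²=63000, difference 1.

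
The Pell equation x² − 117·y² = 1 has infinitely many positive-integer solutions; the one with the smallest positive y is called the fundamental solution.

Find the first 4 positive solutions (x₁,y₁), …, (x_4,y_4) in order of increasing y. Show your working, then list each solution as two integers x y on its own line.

649 60
842401 77880
1093435849 101088180
1419278889601 131212379760

√117 = [10; 1,4,2,4,1,20, …], period ℓ=6 (even) → k=5
i=0: a=10 ⇒ p=10, q=1
…
i=2: a=4 ⇒ p=54, q=5
…
i=4: a=4 ⇒ p=530, q=49
i=5: a=1 ⇒ p=649, q=60
(x₁, y₁) = (649, 60);  649² − 117·60² = 1 ✓
n=2: (649,60)∘(649,60) = (649·649+117·60·60, 649·60+60·649) = (842401,77880)
n=3: (842401,77880)∘(649,60) = (649·842401+117·60·77880, 649·77880+60·842401) = (1093435849,101088180)
n=4: (1093435849,101088180)∘(649,60) = (649·1093435849+117·60·101088180, 649·101088180+60·1093435849) = (1419278889601,131212379760)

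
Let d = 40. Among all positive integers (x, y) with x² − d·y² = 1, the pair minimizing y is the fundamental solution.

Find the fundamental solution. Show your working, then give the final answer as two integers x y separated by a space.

[6; 3,12] for √40; ℓ=2 ⇒ convergent index 1
i=0: a=6 ⇒ p=6, q=1
i=1: a=3 ⇒ p=19, q=3
→ (19, 3).  Check: 19²=361, 40·3²=360, difference 1.

19 3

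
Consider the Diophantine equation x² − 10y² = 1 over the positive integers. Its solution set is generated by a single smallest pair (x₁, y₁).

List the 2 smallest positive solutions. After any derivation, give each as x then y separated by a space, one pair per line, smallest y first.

√10 → a₀=3, period (6); ℓ=1 odd so k=1
step 0: (3, 1)  from 3·(1,0) + (0,1)
step 1: (19, 6)  from 6·(3,1) + (1,0)
→ (19, 6).  Check: 19²=361, 10·6²=360, difference 1.
(19+6√10)^2 = 721 + 228√10

19 6
721 228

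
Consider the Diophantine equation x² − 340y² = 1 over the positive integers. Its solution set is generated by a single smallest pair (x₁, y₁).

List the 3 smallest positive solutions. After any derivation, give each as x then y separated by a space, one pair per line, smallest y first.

285769 15498
163327842721 8857695924
93348068572789129 5062509812995614

[18; 2,3,1,1,1,…,3,2,36] for √340; ℓ=14 ⇒ convergent index 13
step 0: (18, 1)  from 18·(1,0) + (0,1)
…
step 2: (129, 7)  from 3·(37,2) + (18,1)
…
step 4: (295, 16)  from 1·(166,9) + (129,7)
…
step 7: (6509, 353)  from 8·(756,41) + (461,25)
…
step 9: (13774, 747)  from 1·(7265,394) + (6509,353)
step 10: (21039, 1141)  from 1·(13774,747) + (7265,394)
step 11: (34813, 1888)  from 1·(21039,1141) + (13774,747)
step 12: (125478, 6805)  from 3·(34813,1888) + (21039,1141)
step 13: (285769, 15498)  from 2·(125478,6805) + (34813,1888)
(x₁, y₁) = (285769, 15498);  285769² − 340·15498² = 1 ✓
(x_2, y_2) = (285769·285769 + 340·15498·15498, 285769·15498 + 15498·285769) = (163327842721, 8857695924)
(x_3, y_3) = (285769·163327842721 + 340·15498·8857695924, 285769·8857695924 + 15498·163327842721) = (93348068572789129, 5062509812995614)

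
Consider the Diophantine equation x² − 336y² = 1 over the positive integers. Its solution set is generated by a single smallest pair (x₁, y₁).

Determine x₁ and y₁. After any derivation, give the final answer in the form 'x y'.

√336 = [18; 3,36, …], period ℓ=2 (even) → k=1
k=0  a_k=18  p_k/q_k = 18/1
k=1  a_k=3  p_k/q_k = 55/3
fundamental: x₁=55, y₁=3  (since 3025 − 336·9 = 1)

55 3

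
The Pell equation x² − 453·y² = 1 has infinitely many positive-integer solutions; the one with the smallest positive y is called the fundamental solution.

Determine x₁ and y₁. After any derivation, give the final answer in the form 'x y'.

1653751 77700

[21; 3,1,1,10,14,10,1,1,3,42] for √453; ℓ=10 ⇒ convergent index 9
a_0=21:  p_0=21·1+0=21,  q_0=21·0+1=1
a_1=3:  p_1=3·21+1=64,  q_1=3·1+0=3
a_2=1:  p_2=1·64+21=85,  q_2=1·3+1=4
a_3=1:  p_3=1·85+64=149,  q_3=1·4+3=7
…
a_5=14:  p_5=14·1575+149=22199,  q_5=14·74+7=1043
a_6=10:  p_6=10·22199+1575=223565,  q_6=10·1043+74=10504
a_7=1:  p_7=1·223565+22199=245764,  q_7=1·10504+1043=11547
a_8=1:  p_8=1·245764+223565=469329,  q_8=1·11547+10504=22051
a_9=3:  p_9=3·469329+245764=1653751,  q_9=3·22051+11547=77700
→ (1653751, 77700).  Check: 1653751²=2734892370001, 453·77700²=2734892370000, difference 1.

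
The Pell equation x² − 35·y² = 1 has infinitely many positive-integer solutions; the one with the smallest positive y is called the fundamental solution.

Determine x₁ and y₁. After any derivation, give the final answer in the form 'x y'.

6 1

d=35: √d = [5; 1,10] (ℓ=2, even), read p_1/q_1
a_0=5:  p_0=5·1+0=5,  q_0=5·0+1=1
a_1=1:  p_1=1·5+1=6,  q_1=1·1+0=1
→ (6, 1).  Check: 6²=36, 35·1²=35, difference 1.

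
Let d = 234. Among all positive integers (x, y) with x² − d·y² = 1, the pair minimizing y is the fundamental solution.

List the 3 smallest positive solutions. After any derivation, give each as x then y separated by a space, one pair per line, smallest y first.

5201 340
54100801 3536680
562756526801 36788545020

d=234: √d = [15; 3,2,1,2,1,2,3,30] (ℓ=8, even), read p_7/q_7
i=0: a=15 ⇒ p=15, q=1
…
i=4: a=2 ⇒ p=413, q=27
i=5: a=1 ⇒ p=566, q=37
i=6: a=2 ⇒ p=1545, q=101
i=7: a=3 ⇒ p=5201, q=340
→ (5201, 340).  Check: 5201²=27050401, 234·340²=27050400, difference 1.
n=2: (5201,340)∘(5201,340) = (5201·5201+234·340·340, 5201·340+340·5201) = (54100801,3536680)
n=3: (54100801,3536680)∘(5201,340) = (5201·54100801+234·340·3536680, 5201·3536680+340·54100801) = (562756526801,36788545020)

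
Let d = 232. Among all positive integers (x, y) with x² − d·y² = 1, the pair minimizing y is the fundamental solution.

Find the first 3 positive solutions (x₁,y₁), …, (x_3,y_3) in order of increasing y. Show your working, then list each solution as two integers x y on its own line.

d=232: √d = [15; 4,3,7,3,4,30] (ℓ=6, even), read p_5/q_5
step 0: (15, 1)  from 15·(1,0) + (0,1)
step 1: (61, 4)  from 4·(15,1) + (1,0)
step 2: (198, 13)  from 3·(61,4) + (15,1)
step 3: (1447, 95)  from 7·(198,13) + (61,4)
step 4: (4539, 298)  from 3·(1447,95) + (198,13)
step 5: (19603, 1287)  from 4·(4539,298) + (1447,95)
(x₁, y₁) = (19603, 1287);  19603² − 232·1287² = 1 ✓
n=2: (19603,1287)∘(19603,1287) = (19603·19603+232·1287·1287, 19603·1287+1287·19603) = (768555217,50458122)
n=3: (768555217,50458122)∘(19603,1287) = (19603·768555217+232·1287·50458122, 19603·50458122+1287·768555217) = (30131975818099,1978261129845)

19603 1287
768555217 50458122
30131975818099 1978261129845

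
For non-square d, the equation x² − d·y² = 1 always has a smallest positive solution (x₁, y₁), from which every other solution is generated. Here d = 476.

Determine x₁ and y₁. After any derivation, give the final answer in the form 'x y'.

28799 1320

√476 → a₀=21, period (1,4,2,10,2,4,1,42); ℓ=8 even so k=7
k=0  a_k=21  p_k/q_k = 21/1
k=1  a_k=1  p_k/q_k = 22/1
…
k=3  a_k=2  p_k/q_k = 240/11
k=4  a_k=10  p_k/q_k = 2509/115
…
k=6  a_k=4  p_k/q_k = 23541/1079
k=7  a_k=1  p_k/q_k = 28799/1320
fundamental: x₁=28799, y₁=1320  (since 829382401 − 476·1742400 = 1)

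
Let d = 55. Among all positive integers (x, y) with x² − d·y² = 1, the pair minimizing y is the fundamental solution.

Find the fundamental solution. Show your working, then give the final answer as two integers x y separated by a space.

√55 = [7; 2,2,2,14, …], period ℓ=4 (even) → k=3
i=0: a=7 ⇒ p=7, q=1
…
i=2: a=2 ⇒ p=37, q=5
i=3: a=2 ⇒ p=89, q=12
fundamental: x₁=89, y₁=12  (since 7921 − 55·144 = 1)

89 12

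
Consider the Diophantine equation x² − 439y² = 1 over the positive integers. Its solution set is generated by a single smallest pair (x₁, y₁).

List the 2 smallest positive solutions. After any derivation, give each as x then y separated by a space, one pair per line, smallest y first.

440 21
387199 18480

√439 = [20; 1,19,1,40, …], period ℓ=4 (even) → k=3
a_0=20:  p_0=20·1+0=20,  q_0=20·0+1=1
…
a_2=19:  p_2=19·21+20=419,  q_2=19·1+1=20
a_3=1:  p_3=1·419+21=440,  q_3=1·20+1=21
→ (440, 21).  Check: 440²=193600, 439·21²=193599, difference 1.
(440+21√439)^2 = 387199 + 18480√439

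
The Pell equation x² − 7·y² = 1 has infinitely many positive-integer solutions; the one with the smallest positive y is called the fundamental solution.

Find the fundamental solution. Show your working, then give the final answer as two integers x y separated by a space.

8 3

√7 → a₀=2, period (1,1,1,4); ℓ=4 even so k=3
a_0=2:  p_0=2·1+0=2,  q_0=2·0+1=1
a_1=1:  p_1=1·2+1=3,  q_1=1·1+0=1
a_2=1:  p_2=1·3+2=5,  q_2=1·1+1=2
a_3=1:  p_3=1·5+3=8,  q_3=1·2+1=3
fundamental: x₁=8, y₁=3  (since 64 − 7·9 = 1)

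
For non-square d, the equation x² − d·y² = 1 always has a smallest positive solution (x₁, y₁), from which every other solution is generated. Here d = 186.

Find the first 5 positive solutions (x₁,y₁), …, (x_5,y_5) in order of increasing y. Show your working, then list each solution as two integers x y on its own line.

√186 → a₀=13, period (1,1,1,3,4,3,1,1,1,26); ℓ=10 even so k=9
i=0: a=13 ⇒ p=13, q=1
i=1: a=1 ⇒ p=14, q=1
i=2: a=1 ⇒ p=27, q=2
…
i=6: a=3 ⇒ p=2073, q=152
…
i=8: a=1 ⇒ p=4787, q=351
i=9: a=1 ⇒ p=7501, q=550
(x₁, y₁) = (7501, 550);  7501² − 186·550² = 1 ✓
(7501+550√186)^2 = 112530001 + 8251100√186
(7501+550√186)^3 = 1688175067501 + 123783001650√186
(7501+550√186)^4 = 25326002250120001 + 1856992582502200√186
(7501+550√186)^5 = 379940684068125187501 + 27858602598915002750√186

7501 550
112530001 8251100
1688175067501 123783001650
25326002250120001 1856992582502200
379940684068125187501 27858602598915002750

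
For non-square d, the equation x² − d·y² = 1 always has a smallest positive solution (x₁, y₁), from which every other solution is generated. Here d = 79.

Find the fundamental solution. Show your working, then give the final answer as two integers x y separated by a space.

√79 → a₀=8, period (1,7,1,16); ℓ=4 even so k=3
i=0: a=8 ⇒ p=8, q=1
i=1: a=1 ⇒ p=9, q=1
i=2: a=7 ⇒ p=71, q=8
i=3: a=1 ⇒ p=80, q=9
fundamental: x₁=80, y₁=9  (since 6400 − 79·81 = 1)

80 9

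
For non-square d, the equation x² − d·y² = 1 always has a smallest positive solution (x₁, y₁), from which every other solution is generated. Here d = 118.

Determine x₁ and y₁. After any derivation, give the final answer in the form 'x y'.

d=118: √d = [10; 1,6,3,2,10,2,3,6,1,20] (ℓ=10, even), read p_9/q_9
i=0: a=10 ⇒ p=10, q=1
…
i=2: a=6 ⇒ p=76, q=7
i=3: a=3 ⇒ p=239, q=22
…
i=5: a=10 ⇒ p=5779, q=532
…
i=8: a=6 ⇒ p=264802, q=24377
i=9: a=1 ⇒ p=306917, q=28254
(x₁, y₁) = (306917, 28254);  306917² − 118·28254² = 1 ✓

306917 28254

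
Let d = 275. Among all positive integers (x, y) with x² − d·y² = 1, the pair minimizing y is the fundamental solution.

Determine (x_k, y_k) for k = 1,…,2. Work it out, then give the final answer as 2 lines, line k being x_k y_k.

√275 → a₀=16, period (1,1,2,1,1,32); ℓ=6 even so k=5
i=0: a=16 ⇒ p=16, q=1
i=1: a=1 ⇒ p=17, q=1
i=2: a=1 ⇒ p=33, q=2
i=3: a=2 ⇒ p=83, q=5
i=4: a=1 ⇒ p=116, q=7
i=5: a=1 ⇒ p=199, q=12
fundamental: x₁=199, y₁=12  (since 39601 − 275·144 = 1)
(x_2, y_2) = (199·199 + 275·12·12, 199·12 + 12·199) = (79201, 4776)

199 12
79201 4776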